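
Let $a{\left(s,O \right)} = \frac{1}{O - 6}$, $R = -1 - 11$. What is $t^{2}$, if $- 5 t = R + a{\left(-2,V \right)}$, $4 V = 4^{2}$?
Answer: $\frac{25}{4} \approx 6.25$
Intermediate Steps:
$V = 4$ ($V = \frac{4^{2}}{4} = \frac{1}{4} \cdot 16 = 4$)
$R = -12$
$a{\left(s,O \right)} = \frac{1}{-6 + O}$
$t = \frac{5}{2}$ ($t = - \frac{-12 + \frac{1}{-6 + 4}}{5} = - \frac{-12 + \frac{1}{-2}}{5} = - \frac{-12 - \frac{1}{2}}{5} = \left(- \frac{1}{5}\right) \left(- \frac{25}{2}\right) = \frac{5}{2} \approx 2.5$)
$t^{2} = \left(\frac{5}{2}\right)^{2} = \frac{25}{4}$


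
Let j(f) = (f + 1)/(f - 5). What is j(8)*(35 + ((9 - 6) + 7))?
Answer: 135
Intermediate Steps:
j(f) = (1 + f)/(-5 + f)
j(8)*(35 + ((9 - 6) + 7)) = ((1 + 8)/(-5 + 8))*(35 + ((9 - 6) + 7)) = (9/3)*(35 + (3 + 7)) = ((1/3)*9)*(35 + 10) = 3*45 = 135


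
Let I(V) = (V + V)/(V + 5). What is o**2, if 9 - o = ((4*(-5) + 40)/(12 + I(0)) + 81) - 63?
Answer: 1024/9 ≈ 113.78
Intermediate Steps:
I(V) = 2*V/(5 + V) (I(V) = (2*V)/(5 + V) = 2*V/(5 + V))
o = -32/3 (o = 9 - (((4*(-5) + 40)/(12 + 2*0/(5 + 0)) + 81) - 63) = 9 - (((-20 + 40)/(12 + 2*0/5) + 81) - 63) = 9 - ((20/(12 + 2*0*(1/5)) + 81) - 63) = 9 - ((20/(12 + 0) + 81) - 63) = 9 - ((20/12 + 81) - 63) = 9 - ((20*(1/12) + 81) - 63) = 9 - ((5/3 + 81) - 63) = 9 - (248/3 - 63) = 9 - 1*59/3 = 9 - 59/3 = -32/3 ≈ -10.667)
o**2 = (-32/3)**2 = 1024/9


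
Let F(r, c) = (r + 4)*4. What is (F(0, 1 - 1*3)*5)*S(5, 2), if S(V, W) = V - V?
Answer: 0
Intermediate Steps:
F(r, c) = 16 + 4*r (F(r, c) = (4 + r)*4 = 16 + 4*r)
S(V, W) = 0
(F(0, 1 - 1*3)*5)*S(5, 2) = ((16 + 4*0)*5)*0 = ((16 + 0)*5)*0 = (16*5)*0 = 80*0 = 0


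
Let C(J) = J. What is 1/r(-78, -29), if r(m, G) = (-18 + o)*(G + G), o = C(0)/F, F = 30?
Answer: 1/1044 ≈ 0.00095785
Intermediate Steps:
o = 0 (o = 0/30 = 0*(1/30) = 0)
r(m, G) = -36*G (r(m, G) = (-18 + 0)*(G + G) = -36*G)
1/r(-78, -29) = 1/(-36*(-29)) = 1/1044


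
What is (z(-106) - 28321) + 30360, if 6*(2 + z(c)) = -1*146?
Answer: 6038/3 ≈ 2012.7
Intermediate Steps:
z(c) = -79/3 (z(c) = -2 + (-1*146)/6 = -2 + (⅙)*(-146) = -2 - 73/3 = -79/3)
(z(-106) - 28321) + 30360 = (-79/3 - 28321) + 30360 = -85042/3 + 30360 = 6038/3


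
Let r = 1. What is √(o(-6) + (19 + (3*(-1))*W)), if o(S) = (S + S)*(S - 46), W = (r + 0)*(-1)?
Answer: √646 ≈ 25.417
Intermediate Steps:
W = -1 (W = (1 + 0)*(-1) = 1*(-1) = -1)
o(S) = 2*S*(-46 + S) (o(S) = (2*S)*(-46 + S) = 2*S*(-46 + S))
√(o(-6) + (19 + (3*(-1))*W)) = √(2*(-6)*(-46 - 6) + (19 + (3*(-1))*(-1))) = √(2*(-6)*(-52) + (19 - 3*(-1))) = √(624 + (19 + 3)) = √(624 + 22) = √646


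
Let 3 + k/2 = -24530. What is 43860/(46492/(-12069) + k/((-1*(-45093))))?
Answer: -795660483654/89621377 ≈ -8878.0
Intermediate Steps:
k = -49066 (k = -6 + 2*(-24530) = -6 - 49060 = -49066)
43860/(46492/(-12069) + k/((-1*(-45093)))) = 43860/(46492/(-12069) - 49066/((-1*(-45093)))) = 43860/(46492*(-1/12069) - 49066/45093) = 43860/(-46492/12069 - 49066*1/45093) = 43860/(-46492/12069 - 49066/45093) = 43860/(-896213770/181409139) = 43860*(-181409139/896213770) = -795660483654/89621377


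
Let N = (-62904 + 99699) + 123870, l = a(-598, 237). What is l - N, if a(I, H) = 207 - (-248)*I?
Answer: -308762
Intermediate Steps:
a(I, H) = 207 + 248*I
l = -148097 (l = 207 + 248*(-598) = 207 - 148304 = -148097)
N = 160665 (N = 36795 + 123870 = 160665)
l - N = -148097 - 1*160665 = -148097 - 160665 = -308762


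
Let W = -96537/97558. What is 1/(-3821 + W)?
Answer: -97558/372865655 ≈ -0.00026164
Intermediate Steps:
W = -96537/97558 (W = -96537*1/97558 = -96537/97558 ≈ -0.98953)
1/(-3821 + W) = 1/(-3821 - 96537/97558) = 1/(-372865655/97558) = -97558/372865655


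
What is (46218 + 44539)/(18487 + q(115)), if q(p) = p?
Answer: 90757/18602 ≈ 4.8789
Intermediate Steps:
(46218 + 44539)/(18487 + q(115)) = (46218 + 44539)/(18487 + 115) = 90757/18602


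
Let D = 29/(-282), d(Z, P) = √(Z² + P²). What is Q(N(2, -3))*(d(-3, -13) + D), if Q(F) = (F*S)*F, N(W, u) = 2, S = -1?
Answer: 58/141 - 4*√178 ≈ -52.955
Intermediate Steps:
Q(F) = -F² (Q(F) = (F*(-1))*F = (-F)*F = -F²)
d(Z, P) = √(P² + Z²)
D = -29/282 (D = 29*(-1/282) = -29/282 ≈ -0.10284)
Q(N(2, -3))*(d(-3, -13) + D) = (-1*2²)*(√((-13)² + (-3)²) - 29/282) = (-1*4)*(√(169 + 9) - 29/282) = -4*(√178 - 29/282) = -4*(-29/282 + √178) = 58/141 - 4*√178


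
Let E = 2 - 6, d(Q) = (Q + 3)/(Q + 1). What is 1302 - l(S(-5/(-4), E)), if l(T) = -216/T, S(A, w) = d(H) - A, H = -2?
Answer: 1206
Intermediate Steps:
d(Q) = (3 + Q)/(1 + Q)
E = -4
S(A, w) = -1 - A (S(A, w) = (3 - 2)/(1 - 2) - A = 1/(-1) - A = -1*1 - A = -1 - A)
1302 - l(S(-5/(-4), E)) = 1302 - (-216)/(-1 - (-5)/(-4)) = 1302 - (-216)/(-1 - (-5)*(-1)/4) = 1302 - (-216)/(-1 - 1*5/4) = 1302 - (-216)/(-1 - 5/4) = 1302 - (-216)/(-9/4) = 1302 - (-216)*(-4)/9 = 1302 - 1*96 = 1302 - 96 = 1206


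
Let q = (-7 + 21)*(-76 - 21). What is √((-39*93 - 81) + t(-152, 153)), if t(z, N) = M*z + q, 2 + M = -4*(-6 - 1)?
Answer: 3*I*√1002 ≈ 94.963*I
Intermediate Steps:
M = 26 (M = -2 - 4*(-6 - 1) = -2 - 4*(-7) = -2 + 28 = 26)
q = -1358 (q = 14*(-97) = -1358)
t(z, N) = -1358 + 26*z (t(z, N) = 26*z - 1358 = -1358 + 26*z)
√((-39*93 - 81) + t(-152, 153)) = √((-39*93 - 81) + (-1358 + 26*(-152))) = √((-3627 - 81) + (-1358 - 3952)) = √(-3708 - 5310) = √(-9018) = 3*I*√1002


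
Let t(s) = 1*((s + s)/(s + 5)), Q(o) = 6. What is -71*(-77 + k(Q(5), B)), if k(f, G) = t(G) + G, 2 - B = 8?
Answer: 5041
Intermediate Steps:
B = -6 (B = 2 - 1*8 = 2 - 8 = -6)
t(s) = 2*s/(5 + s) (t(s) = 1*((2*s)/(5 + s)) = 1*(2*s/(5 + s)) = 2*s/(5 + s))
k(f, G) = G + 2*G/(5 + G) (k(f, G) = 2*G/(5 + G) + G = G + 2*G/(5 + G))
-71*(-77 + k(Q(5), B)) = -71*(-77 - 6*(7 - 6)/(5 - 6)) = -71*(-77 - 6*1/(-1)) = -71*(-77 - 6*(-1)*1) = -71*(-77 + 6) = -71*(-71) = 5041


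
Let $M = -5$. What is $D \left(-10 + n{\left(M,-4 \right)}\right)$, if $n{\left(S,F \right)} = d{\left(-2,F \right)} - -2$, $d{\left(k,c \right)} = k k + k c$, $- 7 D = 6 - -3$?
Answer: $- \frac{36}{7} \approx -5.1429$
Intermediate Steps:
$D = - \frac{9}{7}$ ($D = - \frac{6 - -3}{7} = - \frac{6 + 3}{7} = \left(- \frac{1}{7}\right) 9 = - \frac{9}{7} \approx -1.2857$)
$d{\left(k,c \right)} = k^{2} + c k$
$n{\left(S,F \right)} = 6 - 2 F$ ($n{\left(S,F \right)} = - 2 \left(F - 2\right) - -2 = - 2 \left(-2 + F\right) + 2 = \left(4 - 2 F\right) + 2 = 6 - 2 F$)
$D \left(-10 + n{\left(M,-4 \right)}\right) = - \frac{9 \left(-10 + \left(6 - -8\right)\right)}{7} = - \frac{9 \left(-10 + \left(6 + 8\right)\right)}{7} = - \frac{9 \left(-10 + 14\right)}{7} = \left(- \frac{9}{7}\right) 4 = - \frac{36}{7}$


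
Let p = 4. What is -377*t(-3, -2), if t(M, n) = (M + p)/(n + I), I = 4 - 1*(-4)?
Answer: -377/6 ≈ -62.833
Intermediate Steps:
I = 8 (I = 4 + 4 = 8)
t(M, n) = (4 + M)/(8 + n) (t(M, n) = (M + 4)/(n + 8) = (4 + M)/(8 + n))
-377*t(-3, -2) = -377*(4 - 3)/(8 - 2) = -377/6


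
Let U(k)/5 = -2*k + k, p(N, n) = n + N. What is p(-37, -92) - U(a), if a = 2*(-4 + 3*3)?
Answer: -79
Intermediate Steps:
p(N, n) = N + n
a = 10 (a = 2*(-4 + 9) = 2*5 = 10)
U(k) = -5*k (U(k) = 5*(-2*k + k) = 5*(-k) = -5*k)
p(-37, -92) - U(a) = (-37 - 92) - (-5)*10 = -129 - 1*(-50) = -129 + 50 = -79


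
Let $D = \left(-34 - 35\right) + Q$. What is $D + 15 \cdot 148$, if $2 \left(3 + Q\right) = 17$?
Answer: $\frac{4313}{2} \approx 2156.5$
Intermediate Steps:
$Q = \frac{11}{2}$ ($Q = -3 + \frac{1}{2} \cdot 17 = -3 + \frac{17}{2} = \frac{11}{2} \approx 5.5$)
$D = - \frac{127}{2}$ ($D = \left(-34 - 35\right) + \frac{11}{2} = -69 + \frac{11}{2} = - \frac{127}{2} \approx -63.5$)
$D + 15 \cdot 148 = - \frac{127}{2} + 15 \cdot 148 = - \frac{127}{2} + 2220 = \frac{4313}{2}$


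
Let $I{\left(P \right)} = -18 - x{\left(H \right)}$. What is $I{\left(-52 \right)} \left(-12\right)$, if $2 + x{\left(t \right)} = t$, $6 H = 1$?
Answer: $194$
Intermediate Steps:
$H = \frac{1}{6}$ ($H = \frac{1}{6} \cdot 1 = \frac{1}{6} \approx 0.16667$)
$x{\left(t \right)} = -2 + t$
$I{\left(P \right)} = - \frac{97}{6}$ ($I{\left(P \right)} = -18 - \left(-2 + \frac{1}{6}\right) = -18 - - \frac{11}{6} = -18 + \frac{11}{6} = - \frac{97}{6}$)
$I{\left(-52 \right)} \left(-12\right) = \left(- \frac{97}{6}\right) \left(-12\right) = 194$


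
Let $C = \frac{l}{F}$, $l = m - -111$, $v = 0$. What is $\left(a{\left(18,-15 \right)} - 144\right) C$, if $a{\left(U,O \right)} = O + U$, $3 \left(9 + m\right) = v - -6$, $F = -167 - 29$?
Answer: $\frac{3666}{49} \approx 74.816$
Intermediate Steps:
$F = -196$ ($F = -167 - 29 = -196$)
$m = -7$ ($m = -9 + \frac{0 - -6}{3} = -9 + \frac{0 + 6}{3} = -9 + \frac{1}{3} \cdot 6 = -9 + 2 = -7$)
$l = 104$ ($l = -7 - -111 = -7 + 111 = 104$)
$C = - \frac{26}{49}$ ($C = \frac{104}{-196} = 104 \left(- \frac{1}{196}\right) = - \frac{26}{49} \approx -0.53061$)
$\left(a{\left(18,-15 \right)} - 144\right) C = \left(\left(-15 + 18\right) - 144\right) \left(- \frac{26}{49}\right) = \left(3 - 144\right) \left(- \frac{26}{49}\right) = \left(-141\right) \left(- \frac{26}{49}\right) = \frac{3666}{49}$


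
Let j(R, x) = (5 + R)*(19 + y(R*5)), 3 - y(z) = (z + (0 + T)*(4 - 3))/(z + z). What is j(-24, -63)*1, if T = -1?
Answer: -98021/240 ≈ -408.42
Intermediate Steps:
y(z) = 3 - (-1 + z)/(2*z) (y(z) = 3 - (z + (0 - 1)*(4 - 3))/(z + z) = 3 - (z - 1*1)/(2*z) = 3 - (z - 1)*1/(2*z) = 3 - (-1 + z)*1/(2*z) = 3 - (-1 + z)/(2*z))
j(R, x) = (5 + R)*(19 + (1 + 25*R)/(10*R)) (j(R, x) = (5 + R)*(19 + (1 + 5*(R*5))/(2*((R*5)))) = (5 + R)*(19 + (1 + 5*(5*R))/(2*((5*R)))) = (5 + R)*(19 + (1/(5*R))*(1 + 25*R)/2) = (5 + R)*(19 + (1 + 25*R)/(10*R)))
j(-24, -63)*1 = ((⅒)*(5 + 215*(-24)² + 1076*(-24))/(-24))*1 = ((⅒)*(-1/24)*(5 + 215*576 - 25824))*1 = ((⅒)*(-1/24)*(5 + 123840 - 25824))*1 = ((⅒)*(-1/24)*98021)*1 = -98021/240*1 = -98021/240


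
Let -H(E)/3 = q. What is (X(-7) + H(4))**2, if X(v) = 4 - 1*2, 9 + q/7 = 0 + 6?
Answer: 4225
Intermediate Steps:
q = -21 (q = -63 + 7*(0 + 6) = -63 + 7*6 = -63 + 42 = -21)
H(E) = 63 (H(E) = -3*(-21) = 63)
X(v) = 2 (X(v) = 4 - 2 = 2)
(X(-7) + H(4))**2 = (2 + 63)**2 = 65**2 = 4225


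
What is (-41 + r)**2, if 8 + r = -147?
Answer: 38416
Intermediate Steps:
r = -155 (r = -8 - 147 = -155)
(-41 + r)**2 = (-41 - 155)**2 = (-196)**2 = 38416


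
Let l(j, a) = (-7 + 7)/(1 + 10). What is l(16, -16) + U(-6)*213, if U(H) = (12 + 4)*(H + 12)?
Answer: 20448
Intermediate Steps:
U(H) = 192 + 16*H (U(H) = 16*(12 + H) = 192 + 16*H)
l(j, a) = 0 (l(j, a) = 0/11 = 0*(1/11) = 0)
l(16, -16) + U(-6)*213 = 0 + (192 + 16*(-6))*213 = 0 + (192 - 96)*213 = 0 + 96*213 = 0 + 20448 = 20448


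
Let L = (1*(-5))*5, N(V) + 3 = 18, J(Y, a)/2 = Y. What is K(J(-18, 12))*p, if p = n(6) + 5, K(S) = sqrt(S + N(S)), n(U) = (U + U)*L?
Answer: -295*I*sqrt(21) ≈ -1351.9*I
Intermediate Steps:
J(Y, a) = 2*Y
N(V) = 15 (N(V) = -3 + 18 = 15)
L = -25 (L = -5*5 = -25)
n(U) = -50*U (n(U) = (U + U)*(-25) = (2*U)*(-25) = -50*U)
K(S) = sqrt(15 + S) (K(S) = sqrt(S + 15) = sqrt(15 + S))
p = -295 (p = -50*6 + 5 = -300 + 5 = -295)
K(J(-18, 12))*p = sqrt(15 + 2*(-18))*(-295) = sqrt(15 - 36)*(-295) = sqrt(-21)*(-295) = (I*sqrt(21))*(-295) = -295*I*sqrt(21)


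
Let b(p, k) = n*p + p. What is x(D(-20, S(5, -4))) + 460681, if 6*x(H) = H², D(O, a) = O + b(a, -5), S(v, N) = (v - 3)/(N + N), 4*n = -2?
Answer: 176927425/384 ≈ 4.6075e+5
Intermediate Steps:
n = -½ (n = (¼)*(-2) = -½ ≈ -0.50000)
b(p, k) = p/2 (b(p, k) = -p/2 + p = p/2)
S(v, N) = (-3 + v)/(2*N) (S(v, N) = (-3 + v)/((2*N)) = (-3 + v)*(1/(2*N)) = (-3 + v)/(2*N))
D(O, a) = O + a/2
x(H) = H²/6
x(D(-20, S(5, -4))) + 460681 = (-20 + ((½)*(-3 + 5)/(-4))/2)²/6 + 460681 = (-20 + ((½)*(-¼)*2)/2)²/6 + 460681 = (-20 + (½)*(-¼))²/6 + 460681 = (-20 - ⅛)²/6 + 460681 = (-161/8)²/6 + 460681 = (⅙)*(25921/64) + 460681 = 25921/384 + 460681 = 176927425/384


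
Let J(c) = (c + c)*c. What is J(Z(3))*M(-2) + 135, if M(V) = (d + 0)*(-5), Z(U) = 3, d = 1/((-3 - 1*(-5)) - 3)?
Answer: 225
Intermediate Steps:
d = -1 (d = 1/((-3 + 5) - 3) = 1/(2 - 3) = 1/(-1) = -1)
M(V) = 5 (M(V) = (-1 + 0)*(-5) = -1*(-5) = 5)
J(c) = 2*c² (J(c) = (2*c)*c = 2*c²)
J(Z(3))*M(-2) + 135 = (2*3²)*5 + 135 = (2*9)*5 + 135 = 18*5 + 135 = 90 + 135 = 225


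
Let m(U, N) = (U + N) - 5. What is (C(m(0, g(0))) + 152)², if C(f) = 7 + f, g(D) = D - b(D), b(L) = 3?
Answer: 22801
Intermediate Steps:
g(D) = -3 + D (g(D) = D - 1*3 = D - 3 = -3 + D)
m(U, N) = -5 + N + U (m(U, N) = (N + U) - 5 = -5 + N + U)
(C(m(0, g(0))) + 152)² = ((7 + (-5 + (-3 + 0) + 0)) + 152)² = ((7 + (-5 - 3 + 0)) + 152)² = ((7 - 8) + 152)² = (-1 + 152)² = 151² = 22801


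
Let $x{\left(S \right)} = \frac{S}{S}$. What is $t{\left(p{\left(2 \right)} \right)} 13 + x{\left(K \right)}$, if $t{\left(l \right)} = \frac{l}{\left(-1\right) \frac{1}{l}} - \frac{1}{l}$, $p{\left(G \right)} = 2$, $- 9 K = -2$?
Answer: $- \frac{115}{2} \approx -57.5$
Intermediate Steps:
$K = \frac{2}{9}$ ($K = \left(- \frac{1}{9}\right) \left(-2\right) = \frac{2}{9} \approx 0.22222$)
$x{\left(S \right)} = 1$
$t{\left(l \right)} = - \frac{1}{l} - l^{2}$ ($t{\left(l \right)} = l \left(- l\right) - \frac{1}{l} = - l^{2} - \frac{1}{l} = - \frac{1}{l} - l^{2}$)
$t{\left(p{\left(2 \right)} \right)} 13 + x{\left(K \right)} = \frac{-1 - 2^{3}}{2} \cdot 13 + 1 = \frac{-1 - 8}{2} \cdot 13 + 1 = \frac{1}{2} \left(-9\right) 13 + 1 = \left(- \frac{9}{2}\right) 13 + 1 = - \frac{117}{2} + 1 = - \frac{115}{2}$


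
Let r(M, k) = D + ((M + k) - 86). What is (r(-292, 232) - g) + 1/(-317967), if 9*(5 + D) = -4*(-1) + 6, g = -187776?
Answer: 178976735012/953901 ≈ 1.8763e+5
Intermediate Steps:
D = -35/9 (D = -5 + (-4*(-1) + 6)/9 = -5 + (4 + 6)/9 = -5 + (1/9)*10 = -5 + 10/9 = -35/9 ≈ -3.8889)
r(M, k) = -809/9 + M + k (r(M, k) = -35/9 + ((M + k) - 86) = -35/9 + (-86 + M + k) = -809/9 + M + k)
(r(-292, 232) - g) + 1/(-317967) = ((-809/9 - 292 + 232) - 1*(-187776)) + 1/(-317967) = (-1349/9 + 187776) - 1/317967 = 1688635/9 - 1/317967 = 178976735012/953901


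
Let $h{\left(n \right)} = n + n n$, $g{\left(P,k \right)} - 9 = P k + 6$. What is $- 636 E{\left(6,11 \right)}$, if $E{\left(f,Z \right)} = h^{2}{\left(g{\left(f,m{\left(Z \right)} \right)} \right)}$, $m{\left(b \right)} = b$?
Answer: $-28057880304$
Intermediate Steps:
$g{\left(P,k \right)} = 15 + P k$ ($g{\left(P,k \right)} = 9 + \left(P k + 6\right) = 9 + \left(6 + P k\right) = 15 + P k$)
$h{\left(n \right)} = n + n^{2}$
$E{\left(f,Z \right)} = \left(15 + Z f\right)^{2} \left(16 + Z f\right)^{2}$ ($E{\left(f,Z \right)} = \left(\left(15 + f Z\right) \left(1 + \left(15 + f Z\right)\right)\right)^{2} = \left(\left(15 + Z f\right) \left(1 + \left(15 + Z f\right)\right)\right)^{2} = \left(\left(15 + Z f\right) \left(16 + Z f\right)\right)^{2} = \left(15 + Z f\right)^{2} \left(16 + Z f\right)^{2}$)
$- 636 E{\left(6,11 \right)} = - 636 \left(15 + 11 \cdot 6\right)^{2} \left(16 + 11 \cdot 6\right)^{2} = - 636 \left(15 + 66\right)^{2} \left(16 + 66\right)^{2} = - 636 \cdot 81^{2} \cdot 82^{2} = - 636 \cdot 6561 \cdot 6724 = \left(-636\right) 44116164 = -28057880304$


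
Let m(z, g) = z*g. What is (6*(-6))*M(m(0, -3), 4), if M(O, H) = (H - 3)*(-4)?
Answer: 144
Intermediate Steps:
m(z, g) = g*z
M(O, H) = 12 - 4*H (M(O, H) = (-3 + H)*(-4) = 12 - 4*H)
(6*(-6))*M(m(0, -3), 4) = (6*(-6))*(12 - 4*4) = -36*(12 - 16) = -36*(-4) = 144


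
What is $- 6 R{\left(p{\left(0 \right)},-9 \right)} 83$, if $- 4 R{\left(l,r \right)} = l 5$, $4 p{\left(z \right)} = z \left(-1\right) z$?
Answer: $0$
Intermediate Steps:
$p{\left(z \right)} = - \frac{z^{2}}{4}$ ($p{\left(z \right)} = \frac{z \left(-1\right) z}{4} = \frac{- z z}{4} = \frac{\left(-1\right) z^{2}}{4} = - \frac{z^{2}}{4}$)
$R{\left(l,r \right)} = - \frac{5 l}{4}$ ($R{\left(l,r \right)} = - \frac{l 5}{4} = - \frac{5 l}{4}$)
$- 6 R{\left(p{\left(0 \right)},-9 \right)} 83 = - 6 \left(- \frac{5 \left(- \frac{0^{2}}{4}\right)}{4}\right) 83 = - 6 \left(- \frac{5 \left(\left(- \frac{1}{4}\right) 0\right)}{4}\right) 83 = - 6 \left(\left(- \frac{5}{4}\right) 0\right) 83 = \left(-6\right) 0 \cdot 83 = 0 \cdot 83 = 0$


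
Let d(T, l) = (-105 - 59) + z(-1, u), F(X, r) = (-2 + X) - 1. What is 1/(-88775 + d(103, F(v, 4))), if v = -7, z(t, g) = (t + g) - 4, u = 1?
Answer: -1/88943 ≈ -1.1243e-5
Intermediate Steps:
z(t, g) = -4 + g + t (z(t, g) = (g + t) - 4 = -4 + g + t)
F(X, r) = -3 + X
d(T, l) = -168 (d(T, l) = (-105 - 59) + (-4 + 1 - 1) = -164 - 4 = -168)
1/(-88775 + d(103, F(v, 4))) = 1/(-88775 - 168) = 1/(-88943) = -1/88943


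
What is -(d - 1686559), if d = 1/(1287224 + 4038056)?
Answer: 8981398911519/5325280 ≈ 1.6866e+6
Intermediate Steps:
d = 1/5325280 ≈ 1.8778e-7
-(d - 1686559) = -(1/5325280 - 1686559) = -1*(-8981398911519/5325280) = 8981398911519/5325280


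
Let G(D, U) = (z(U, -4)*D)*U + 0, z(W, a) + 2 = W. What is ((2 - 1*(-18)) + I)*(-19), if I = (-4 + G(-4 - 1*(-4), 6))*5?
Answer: 0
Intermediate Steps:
z(W, a) = -2 + W
G(D, U) = D*U*(-2 + U) (G(D, U) = ((-2 + U)*D)*U + 0 = (D*(-2 + U))*U + 0 = D*U*(-2 + U) + 0 = D*U*(-2 + U))
I = -20 (I = (-4 + (-4 - 1*(-4))*6*(-2 + 6))*5 = (-4 + (-4 + 4)*6*4)*5 = (-4 + 0*6*4)*5 = (-4 + 0)*5 = -4*5 = -20)
((2 - 1*(-18)) + I)*(-19) = ((2 - 1*(-18)) - 20)*(-19) = ((2 + 18) - 20)*(-19) = (20 - 20)*(-19) = 0*(-19) = 0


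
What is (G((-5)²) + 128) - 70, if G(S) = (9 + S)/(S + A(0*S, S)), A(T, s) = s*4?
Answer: 7284/125 ≈ 58.272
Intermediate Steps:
A(T, s) = 4*s
G(S) = (9 + S)/(5*S) (G(S) = (9 + S)/(S + 4*S) = (9 + S)/((5*S)) = (9 + S)*(1/(5*S)) = (9 + S)/(5*S))
(G((-5)²) + 128) - 70 = ((9 + (-5)²)/(5*((-5)²)) + 128) - 70 = ((⅕)*(9 + 25)/25 + 128) - 70 = ((⅕)*(1/25)*34 + 128) - 70 = (34/125 + 128) - 70 = 16034/125 - 70 = 7284/125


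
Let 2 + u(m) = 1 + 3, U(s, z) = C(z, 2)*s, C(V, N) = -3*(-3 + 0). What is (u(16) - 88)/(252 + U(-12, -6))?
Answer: -43/72 ≈ -0.59722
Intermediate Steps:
C(V, N) = 9 (C(V, N) = -3*(-3) = 9)
U(s, z) = 9*s
u(m) = 2 (u(m) = -2 + (1 + 3) = -2 + 4 = 2)
(u(16) - 88)/(252 + U(-12, -6)) = (2 - 88)/(252 + 9*(-12)) = -86/(252 - 108) = -86/144 = -86*1/144 = -43/72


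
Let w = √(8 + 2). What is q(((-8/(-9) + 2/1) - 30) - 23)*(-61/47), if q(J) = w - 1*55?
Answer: 3355/47 - 61*√10/47 ≈ 67.279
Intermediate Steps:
w = √10 ≈ 3.1623
q(J) = -55 + √10 (q(J) = √10 - 1*55 = √10 - 55 = -55 + √10)
q(((-8/(-9) + 2/1) - 30) - 23)*(-61/47) = (-55 + √10)*(-61/47) = 3355/47 - 61*√10/47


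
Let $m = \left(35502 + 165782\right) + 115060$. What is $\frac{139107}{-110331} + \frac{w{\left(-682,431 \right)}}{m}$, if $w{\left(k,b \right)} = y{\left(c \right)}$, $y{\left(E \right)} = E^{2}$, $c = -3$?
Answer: $- \frac{4889407981}{3878061096} \approx -1.2608$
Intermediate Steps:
$m = 316344$ ($m = 201284 + 115060 = 316344$)
$w{\left(k,b \right)} = 9$ ($w{\left(k,b \right)} = \left(-3\right)^{2} = 9$)
$\frac{139107}{-110331} + \frac{w{\left(-682,431 \right)}}{m} = \frac{139107}{-110331} + \frac{9}{316344} = 139107 \left(- \frac{1}{110331}\right) + 9 \cdot \frac{1}{316344} = - \frac{46369}{36777} + \frac{3}{105448} = - \frac{4889407981}{3878061096}$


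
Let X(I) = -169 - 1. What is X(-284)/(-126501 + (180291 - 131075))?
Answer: 34/15457 ≈ 0.0021996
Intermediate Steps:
X(I) = -170
X(-284)/(-126501 + (180291 - 131075)) = -170/(-126501 + (180291 - 131075)) = -170/(-126501 + 49216) = -170/(-77285) = -170*(-1/77285) = 34/15457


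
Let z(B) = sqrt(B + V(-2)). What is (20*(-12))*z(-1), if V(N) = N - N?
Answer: -240*I ≈ -240.0*I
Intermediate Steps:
V(N) = 0
z(B) = sqrt(B) (z(B) = sqrt(B + 0) = sqrt(B))
(20*(-12))*z(-1) = (20*(-12))*sqrt(-1) = -240*I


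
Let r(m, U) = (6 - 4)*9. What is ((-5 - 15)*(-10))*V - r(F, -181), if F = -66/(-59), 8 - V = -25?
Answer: 6582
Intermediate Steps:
V = 33 (V = 8 - 1*(-25) = 8 + 25 = 33)
F = 66/59 (F = -66*(-1/59) = 66/59 ≈ 1.1186)
r(m, U) = 18 (r(m, U) = 2*9 = 18)
((-5 - 15)*(-10))*V - r(F, -181) = ((-5 - 15)*(-10))*33 - 1*18 = -20*(-10)*33 - 18 = 200*33 - 18 = 6600 - 18 = 6582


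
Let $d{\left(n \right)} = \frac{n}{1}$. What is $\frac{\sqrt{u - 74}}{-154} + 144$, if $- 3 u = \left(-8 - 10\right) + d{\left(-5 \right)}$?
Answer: $144 - \frac{i \sqrt{597}}{462} \approx 144.0 - 0.052887 i$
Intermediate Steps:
$d{\left(n \right)} = n$ ($d{\left(n \right)} = n 1 = n$)
$u = \frac{23}{3}$ ($u = - \frac{\left(-8 - 10\right) - 5}{3} = - \frac{-18 - 5}{3} = \left(- \frac{1}{3}\right) \left(-23\right) = \frac{23}{3} \approx 7.6667$)
$\frac{\sqrt{u - 74}}{-154} + 144 = \frac{\sqrt{\frac{23}{3} - 74}}{-154} + 144 = \sqrt{- \frac{199}{3}} \left(- \frac{1}{154}\right) + 144 = \frac{i \sqrt{597}}{3} \left(- \frac{1}{154}\right) + 144 = - \frac{i \sqrt{597}}{462} + 144 = 144 - \frac{i \sqrt{597}}{462}$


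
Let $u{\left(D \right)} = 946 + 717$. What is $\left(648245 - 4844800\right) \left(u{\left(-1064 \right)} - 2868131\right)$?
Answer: $12029290617740$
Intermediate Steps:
$u{\left(D \right)} = 1663$
$\left(648245 - 4844800\right) \left(u{\left(-1064 \right)} - 2868131\right) = \left(648245 - 4844800\right) \left(1663 - 2868131\right) = \left(-4196555\right) \left(-2866468\right) = 12029290617740$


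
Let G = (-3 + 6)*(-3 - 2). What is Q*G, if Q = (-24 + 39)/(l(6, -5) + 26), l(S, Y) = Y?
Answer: -75/7 ≈ -10.714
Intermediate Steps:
G = -15 (G = 3*(-5) = -15)
Q = 5/7 (Q = (-24 + 39)/(-5 + 26) = 15/21 = 15*(1/21) = 5/7 ≈ 0.71429)
Q*G = (5/7)*(-15) = -75/7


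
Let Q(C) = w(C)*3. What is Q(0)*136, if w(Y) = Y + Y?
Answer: 0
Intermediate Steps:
w(Y) = 2*Y
Q(C) = 6*C (Q(C) = (2*C)*3 = 6*C)
Q(0)*136 = (6*0)*136 = 0*136 = 0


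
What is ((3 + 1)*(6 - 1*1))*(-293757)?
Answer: -5875140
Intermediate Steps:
((3 + 1)*(6 - 1*1))*(-293757) = (4*(6 - 1))*(-293757) = (4*5)*(-293757) = 20*(-293757) = -5875140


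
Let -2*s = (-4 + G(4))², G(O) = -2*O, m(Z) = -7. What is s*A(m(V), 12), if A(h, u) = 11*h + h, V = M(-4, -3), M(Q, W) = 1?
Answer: 6048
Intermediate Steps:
V = 1
A(h, u) = 12*h
s = -72 (s = -(-4 - 2*4)²/2 = -(-4 - 8)²/2 = -½*(-12)² = -½*144 = -72)
s*A(m(V), 12) = -864*(-7) = -72*(-84) = 6048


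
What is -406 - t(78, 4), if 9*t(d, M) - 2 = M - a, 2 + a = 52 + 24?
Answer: -3586/9 ≈ -398.44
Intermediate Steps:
a = 74 (a = -2 + (52 + 24) = -2 + 76 = 74)
t(d, M) = -8 + M/9 (t(d, M) = 2/9 + (M - 1*74)/9 = 2/9 + (M - 74)/9 = 2/9 + (-74 + M)/9 = 2/9 + (-74/9 + M/9) = -8 + M/9)
-406 - t(78, 4) = -406 - (-8 + (⅑)*4) = -406 - (-8 + 4/9) = -406 - 1*(-68/9) = -406 + 68/9 = -3586/9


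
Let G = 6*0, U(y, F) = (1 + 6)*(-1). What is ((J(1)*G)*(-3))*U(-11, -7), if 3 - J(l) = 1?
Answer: 0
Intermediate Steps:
J(l) = 2 (J(l) = 3 - 1*1 = 3 - 1 = 2)
U(y, F) = -7 (U(y, F) = 7*(-1) = -7)
G = 0
((J(1)*G)*(-3))*U(-11, -7) = ((2*0)*(-3))*(-7) = (0*(-3))*(-7) = 0*(-7) = 0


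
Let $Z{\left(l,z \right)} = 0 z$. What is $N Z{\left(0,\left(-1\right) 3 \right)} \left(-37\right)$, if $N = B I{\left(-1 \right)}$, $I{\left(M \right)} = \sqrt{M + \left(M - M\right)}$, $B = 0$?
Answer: $0$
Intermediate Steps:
$I{\left(M \right)} = \sqrt{M}$ ($I{\left(M \right)} = \sqrt{M + 0} = \sqrt{M}$)
$N = 0$ ($N = 0 \sqrt{-1} = 0 i = 0$)
$Z{\left(l,z \right)} = 0$
$N Z{\left(0,\left(-1\right) 3 \right)} \left(-37\right) = 0 \cdot 0 \left(-37\right) = 0 \left(-37\right) = 0$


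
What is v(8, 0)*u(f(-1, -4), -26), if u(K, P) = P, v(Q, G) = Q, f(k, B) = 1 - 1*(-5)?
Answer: -208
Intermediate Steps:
f(k, B) = 6 (f(k, B) = 1 + 5 = 6)
v(8, 0)*u(f(-1, -4), -26) = 8*(-26) = -208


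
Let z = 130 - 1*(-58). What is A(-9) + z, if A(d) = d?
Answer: 179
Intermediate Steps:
z = 188 (z = 130 + 58 = 188)
A(-9) + z = -9 + 188 = 179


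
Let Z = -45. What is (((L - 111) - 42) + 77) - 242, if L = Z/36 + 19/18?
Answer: -11455/36 ≈ -318.19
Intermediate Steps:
L = -7/36 (L = -45/36 + 19/18 = -45*1/36 + 19*(1/18) = -5/4 + 19/18 = -7/36 ≈ -0.19444)
(((L - 111) - 42) + 77) - 242 = (((-7/36 - 111) - 42) + 77) - 242 = ((-4003/36 - 42) + 77) - 242 = (-5515/36 + 77) - 242 = -2743/36 - 242 = -11455/36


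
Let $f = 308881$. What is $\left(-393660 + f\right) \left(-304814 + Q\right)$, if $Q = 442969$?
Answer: $-11712642745$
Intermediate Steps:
$\left(-393660 + f\right) \left(-304814 + Q\right) = \left(-393660 + 308881\right) \left(-304814 + 442969\right) = \left(-84779\right) 138155 = -11712642745$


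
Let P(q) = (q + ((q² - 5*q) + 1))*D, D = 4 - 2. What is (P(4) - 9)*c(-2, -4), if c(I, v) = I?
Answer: 14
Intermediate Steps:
D = 2
P(q) = 2 - 8*q + 2*q² (P(q) = (q + ((q² - 5*q) + 1))*2 = (q + (1 + q² - 5*q))*2 = (1 + q² - 4*q)*2 = 2 - 8*q + 2*q²)
(P(4) - 9)*c(-2, -4) = ((2 - 8*4 + 2*4²) - 9)*(-2) = ((2 - 32 + 2*16) - 9)*(-2) = ((2 - 32 + 32) - 9)*(-2) = (2 - 9)*(-2) = -7*(-2) = 14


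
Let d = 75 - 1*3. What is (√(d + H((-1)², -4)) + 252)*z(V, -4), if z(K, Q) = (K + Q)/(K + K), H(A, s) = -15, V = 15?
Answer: 462/5 + 11*√57/30 ≈ 95.168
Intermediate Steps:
d = 72 (d = 75 - 3 = 72)
z(K, Q) = (K + Q)/(2*K) (z(K, Q) = (K + Q)/((2*K)) = (K + Q)*(1/(2*K)) = (K + Q)/(2*K))
(√(d + H((-1)², -4)) + 252)*z(V, -4) = (√(72 - 15) + 252)*((½)*(15 - 4)/15) = (√57 + 252)*((½)*(1/15)*11) = (252 + √57)*(11/30) = 462/5 + 11*√57/30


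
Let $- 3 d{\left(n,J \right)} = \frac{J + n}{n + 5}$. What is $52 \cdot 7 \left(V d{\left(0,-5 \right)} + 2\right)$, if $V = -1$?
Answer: $\frac{1820}{3} \approx 606.67$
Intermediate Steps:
$d{\left(n,J \right)} = - \frac{J + n}{3 \left(5 + n\right)}$ ($d{\left(n,J \right)} = - \frac{\left(J + n\right) \frac{1}{n + 5}}{3} = - \frac{\left(J + n\right) \frac{1}{5 + n}}{3} = - \frac{\frac{1}{5 + n} \left(J + n\right)}{3} = - \frac{J + n}{3 \left(5 + n\right)}$)
$52 \cdot 7 \left(V d{\left(0,-5 \right)} + 2\right) = 52 \cdot 7 \left(- \frac{\left(-1\right) \left(-5\right) - 0}{3 \left(5 + 0\right)} + 2\right) = 364 \left(- \frac{5 + 0}{3 \cdot 5} + 2\right) = 364 \left(- \frac{5}{3 \cdot 5} + 2\right) = 364 \left(\left(-1\right) \frac{1}{3} + 2\right) = 364 \left(- \frac{1}{3} + 2\right) = 364 \cdot \frac{5}{3} = \frac{1820}{3}$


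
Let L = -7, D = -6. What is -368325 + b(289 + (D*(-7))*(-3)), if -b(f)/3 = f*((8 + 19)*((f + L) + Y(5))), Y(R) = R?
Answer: -2494008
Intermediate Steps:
b(f) = -3*f*(-54 + 27*f) (b(f) = -3*f*(8 + 19)*((f - 7) + 5) = -3*f*27*((-7 + f) + 5) = -3*f*27*(-2 + f) = -3*f*(-54 + 27*f))
-368325 + b(289 + (D*(-7))*(-3)) = -368325 + 81*(289 - 6*(-7)*(-3))*(2 - (289 - 6*(-7)*(-3))) = -368325 + 81*(289 + 42*(-3))*(2 - (289 + 42*(-3))) = -368325 + 81*(289 - 126)*(2 - (289 - 126)) = -368325 + 81*163*(2 - 1*163) = -368325 + 81*163*(2 - 163) = -368325 + 81*163*(-161) = -368325 - 2125683 = -2494008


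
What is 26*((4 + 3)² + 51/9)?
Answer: 4264/3 ≈ 1421.3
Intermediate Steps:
26*((4 + 3)² + 51/9) = 26*(7² + 51*(⅑)) = 26*(49 + 17/3) = 26*(164/3) = 4264/3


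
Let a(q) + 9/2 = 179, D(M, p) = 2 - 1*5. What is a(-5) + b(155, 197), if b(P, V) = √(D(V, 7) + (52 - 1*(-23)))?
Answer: 349/2 + 6*√2 ≈ 182.99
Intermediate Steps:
D(M, p) = -3 (D(M, p) = 2 - 5 = -3)
a(q) = 349/2 (a(q) = -9/2 + 179 = 349/2)
b(P, V) = 6*√2 (b(P, V) = √(-3 + (52 - 1*(-23))) = √(-3 + (52 + 23)) = √(-3 + 75) = √72 = 6*√2)
a(-5) + b(155, 197) = 349/2 + 6*√2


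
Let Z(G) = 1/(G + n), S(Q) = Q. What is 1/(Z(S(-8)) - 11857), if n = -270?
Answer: -278/3296247 ≈ -8.4338e-5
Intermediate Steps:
Z(G) = 1/(-270 + G) (Z(G) = 1/(G - 270) = 1/(-270 + G))
1/(Z(S(-8)) - 11857) = 1/(1/(-270 - 8) - 11857) = 1/(1/(-278) - 11857) = 1/(-1/278 - 11857) = 1/(-3296247/278) = -278/3296247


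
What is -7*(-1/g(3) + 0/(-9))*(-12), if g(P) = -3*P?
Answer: 28/3 ≈ 9.3333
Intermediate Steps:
-7*(-1/g(3) + 0/(-9))*(-12) = -7*(-1/((-3*3)) + 0/(-9))*(-12) = -7*(-1/(-9) + 0*(-⅑))*(-12) = -7*(-1*(-⅑) + 0)*(-12) = -7*(⅑ + 0)*(-12) = -7*⅑*(-12) = -7/9*(-12) = 28/3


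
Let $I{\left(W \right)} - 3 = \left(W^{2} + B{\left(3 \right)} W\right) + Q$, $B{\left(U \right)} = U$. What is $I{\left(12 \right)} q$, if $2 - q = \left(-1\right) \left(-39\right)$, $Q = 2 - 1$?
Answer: $-6808$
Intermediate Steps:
$Q = 1$ ($Q = 2 - 1 = 1$)
$I{\left(W \right)} = 4 + W^{2} + 3 W$ ($I{\left(W \right)} = 3 + \left(\left(W^{2} + 3 W\right) + 1\right) = 3 + \left(1 + W^{2} + 3 W\right) = 4 + W^{2} + 3 W$)
$q = -37$ ($q = 2 - \left(-1\right) \left(-39\right) = 2 - 39 = -37$)
$I{\left(12 \right)} q = \left(4 + 12^{2} + 3 \cdot 12\right) \left(-37\right) = \left(4 + 144 + 36\right) \left(-37\right) = 184 \left(-37\right) = -6808$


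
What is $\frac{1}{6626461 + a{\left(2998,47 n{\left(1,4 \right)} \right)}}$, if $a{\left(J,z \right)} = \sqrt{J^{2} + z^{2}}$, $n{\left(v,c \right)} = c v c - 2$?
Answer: $\frac{6626461}{43909975963553} - \frac{2 \sqrt{2355242}}{43909975963553} \approx 1.5084 \cdot 10^{-7}$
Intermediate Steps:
$n{\left(v,c \right)} = -2 + v c^{2}$ ($n{\left(v,c \right)} = v c^{2} - 2 = -2 + v c^{2}$)
$\frac{1}{6626461 + a{\left(2998,47 n{\left(1,4 \right)} \right)}} = \frac{1}{6626461 + \sqrt{2998^{2} + \left(47 \left(-2 + 1 \cdot 4^{2}\right)\right)^{2}}} = \frac{1}{6626461 + \sqrt{8988004 + \left(47 \left(-2 + 1 \cdot 16\right)\right)^{2}}} = \frac{1}{6626461 + \sqrt{8988004 + \left(47 \left(-2 + 16\right)\right)^{2}}} = \frac{1}{6626461 + \sqrt{8988004 + \left(47 \cdot 14\right)^{2}}} = \frac{1}{6626461 + \sqrt{8988004 + 658^{2}}} = \frac{1}{6626461 + \sqrt{8988004 + 432964}} = \frac{1}{6626461 + \sqrt{9420968}} = \frac{1}{6626461 + 2 \sqrt{2355242}}$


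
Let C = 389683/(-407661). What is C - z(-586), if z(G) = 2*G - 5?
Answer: 479427314/407661 ≈ 1176.0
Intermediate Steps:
C = -389683/407661 (C = 389683*(-1/407661) = -389683/407661 ≈ -0.95590)
z(G) = -5 + 2*G
C - z(-586) = -389683/407661 - (-5 + 2*(-586)) = -389683/407661 - (-5 - 1172) = -389683/407661 - 1*(-1177) = -389683/407661 + 1177 = 479427314/407661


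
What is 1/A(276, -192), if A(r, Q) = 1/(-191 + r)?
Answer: 85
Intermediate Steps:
1/A(276, -192) = 1/(1/(-191 + 276)) = 1/(1/85) = 85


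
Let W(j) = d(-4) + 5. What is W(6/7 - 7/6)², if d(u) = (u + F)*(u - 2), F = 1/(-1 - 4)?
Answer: 22801/25 ≈ 912.04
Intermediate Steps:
F = -⅕ (F = 1/(-5) = -⅕ ≈ -0.20000)
d(u) = (-2 + u)*(-⅕ + u) (d(u) = (u - ⅕)*(u - 2) = (-⅕ + u)*(-2 + u) = (-2 + u)*(-⅕ + u))
W(j) = 151/5 (W(j) = (⅖ + (-4)² - 11/5*(-4)) + 5 = (⅖ + 16 + 44/5) + 5 = 126/5 + 5 = 151/5)
W(6/7 - 7/6)² = (151/5)² = 22801/25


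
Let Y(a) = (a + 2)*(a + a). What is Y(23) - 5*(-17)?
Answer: 1235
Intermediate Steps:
Y(a) = 2*a*(2 + a) (Y(a) = (2 + a)*(2*a) = 2*a*(2 + a))
Y(23) - 5*(-17) = 2*23*(2 + 23) - 5*(-17) = 2*23*25 + 85 = 1150 + 85 = 1235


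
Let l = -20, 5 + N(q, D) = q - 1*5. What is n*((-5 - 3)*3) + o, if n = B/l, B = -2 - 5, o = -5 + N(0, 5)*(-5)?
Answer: 183/5 ≈ 36.600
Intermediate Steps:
N(q, D) = -10 + q (N(q, D) = -5 + (q - 1*5) = -5 + (q - 5) = -5 + (-5 + q) = -10 + q)
o = 45 (o = -5 + (-10 + 0)*(-5) = -5 - 10*(-5) = -5 + 50 = 45)
B = -7
n = 7/20 (n = -7/(-20) = -7*(-1/20) = 7/20 ≈ 0.35000)
n*((-5 - 3)*3) + o = 7*((-5 - 3)*3)/20 + 45 = 7*(-8*3)/20 + 45 = (7/20)*(-24) + 45 = -42/5 + 45 = 183/5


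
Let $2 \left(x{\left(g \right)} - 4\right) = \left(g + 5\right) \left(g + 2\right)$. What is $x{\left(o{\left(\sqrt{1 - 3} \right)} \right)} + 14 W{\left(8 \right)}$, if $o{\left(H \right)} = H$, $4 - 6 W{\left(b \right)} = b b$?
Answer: $-132 + \frac{7 i \sqrt{2}}{2} \approx -132.0 + 4.9497 i$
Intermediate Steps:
$W{\left(b \right)} = \frac{2}{3} - \frac{b^{2}}{6}$ ($W{\left(b \right)} = \frac{2}{3} - \frac{b b}{6} = \frac{2}{3} - \frac{b^{2}}{6}$)
$x{\left(g \right)} = 4 + \frac{\left(2 + g\right) \left(5 + g\right)}{2}$ ($x{\left(g \right)} = 4 + \frac{\left(g + 5\right) \left(g + 2\right)}{2} = 4 + \frac{\left(5 + g\right) \left(2 + g\right)}{2} = 4 + \frac{\left(2 + g\right) \left(5 + g\right)}{2}$)
$x{\left(o{\left(\sqrt{1 - 3} \right)} \right)} + 14 W{\left(8 \right)} = \left(9 + \frac{\left(\sqrt{1 - 3}\right)^{2}}{2} + \frac{7 \sqrt{1 - 3}}{2}\right) + 14 \left(\frac{2}{3} - \frac{8^{2}}{6}\right) = \left(9 + \frac{\left(\sqrt{-2}\right)^{2}}{2} + \frac{7 \sqrt{-2}}{2}\right) + 14 \left(\frac{2}{3} - \frac{32}{3}\right) = \left(9 + \frac{\left(i \sqrt{2}\right)^{2}}{2} + \frac{7 i \sqrt{2}}{2}\right) + 14 \left(\frac{2}{3} - \frac{32}{3}\right) = \left(9 + \frac{1}{2} \left(-2\right) + \frac{7 i \sqrt{2}}{2}\right) + 14 \left(-10\right) = \left(9 - 1 + \frac{7 i \sqrt{2}}{2}\right) - 140 = \left(8 + \frac{7 i \sqrt{2}}{2}\right) - 140 = -132 + \frac{7 i \sqrt{2}}{2}$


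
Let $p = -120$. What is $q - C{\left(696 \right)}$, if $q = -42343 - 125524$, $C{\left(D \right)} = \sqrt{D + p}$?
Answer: $-167891$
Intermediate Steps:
$C{\left(D \right)} = \sqrt{-120 + D}$ ($C{\left(D \right)} = \sqrt{D - 120} = \sqrt{-120 + D}$)
$q = -167867$ ($q = -42343 - 125524 = -167867$)
$q - C{\left(696 \right)} = -167867 - \sqrt{-120 + 696} = -167867 - \sqrt{576} = -167867 - 24 = -167891$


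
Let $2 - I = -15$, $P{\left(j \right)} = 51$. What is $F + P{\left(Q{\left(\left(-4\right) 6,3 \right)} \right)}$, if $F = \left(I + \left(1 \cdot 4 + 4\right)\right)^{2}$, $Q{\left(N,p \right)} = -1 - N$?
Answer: $676$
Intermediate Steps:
$I = 17$ ($I = 2 - -15 = 2 + 15 = 17$)
$F = 625$ ($F = \left(17 + \left(1 \cdot 4 + 4\right)\right)^{2} = \left(17 + \left(4 + 4\right)\right)^{2} = \left(17 + 8\right)^{2} = 25^{2} = 625$)
$F + P{\left(Q{\left(\left(-4\right) 6,3 \right)} \right)} = 625 + 51 = 676$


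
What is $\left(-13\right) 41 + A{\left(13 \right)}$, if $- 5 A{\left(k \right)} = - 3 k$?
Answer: $- \frac{2626}{5} \approx -525.2$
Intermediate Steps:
$A{\left(k \right)} = \frac{3 k}{5}$ ($A{\left(k \right)} = - \frac{\left(-3\right) k}{5} = \frac{3 k}{5}$)
$\left(-13\right) 41 + A{\left(13 \right)} = \left(-13\right) 41 + \frac{3}{5} \cdot 13 = -533 + \frac{39}{5} = - \frac{2626}{5}$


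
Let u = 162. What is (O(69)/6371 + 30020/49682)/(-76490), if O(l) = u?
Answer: -49826476/6052730610695 ≈ -8.2321e-6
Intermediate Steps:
O(l) = 162
(O(69)/6371 + 30020/49682)/(-76490) = (162/6371 + 30020/49682)/(-76490) = (162*(1/6371) + 30020*(1/49682))*(-1/76490) = (162/6371 + 15010/24841)*(-1/76490) = (99652952/158262011)*(-1/76490) = -49826476/6052730610695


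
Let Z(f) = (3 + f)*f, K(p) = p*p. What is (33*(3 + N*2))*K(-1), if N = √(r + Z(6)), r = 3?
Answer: 99 + 66*√57 ≈ 597.29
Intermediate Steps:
K(p) = p²
Z(f) = f*(3 + f)
N = √57 (N = √(3 + 6*(3 + 6)) = √(3 + 6*9) = √(3 + 54) = √57 ≈ 7.5498)
(33*(3 + N*2))*K(-1) = (33*(3 + √57*2))*(-1)² = (33*(3 + 2*√57))*1 = (99 + 66*√57)*1 = 99 + 66*√57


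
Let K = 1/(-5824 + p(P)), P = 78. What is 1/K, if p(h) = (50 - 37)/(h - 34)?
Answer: -256243/44 ≈ -5823.7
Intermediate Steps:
p(h) = 13/(-34 + h)
K = -44/256243 (K = 1/(-5824 + 13/(-34 + 78)) = 1/(-5824 + 13/44) = 1/(-256243/44) = -44/256243 ≈ -0.00017171)
1/K = 1/(-44/256243) = -256243/44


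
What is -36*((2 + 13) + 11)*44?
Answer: -41184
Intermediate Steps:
-36*((2 + 13) + 11)*44 = -36*(15 + 11)*44 = -36*26*44 = -936*44 = -41184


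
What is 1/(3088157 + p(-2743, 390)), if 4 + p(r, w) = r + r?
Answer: 1/3082667 ≈ 3.2439e-7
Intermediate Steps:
p(r, w) = -4 + 2*r (p(r, w) = -4 + (r + r) = -4 + 2*r)
1/(3088157 + p(-2743, 390)) = 1/(3088157 + (-4 + 2*(-2743))) = 1/(3088157 + (-4 - 5486)) = 1/(3088157 - 5490) = 1/3082667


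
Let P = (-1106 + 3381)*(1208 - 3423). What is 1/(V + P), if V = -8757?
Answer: -1/5047882 ≈ -1.9810e-7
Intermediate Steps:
P = -5039125 (P = 2275*(-2215) = -5039125)
1/(V + P) = 1/(-8757 - 5039125) = 1/(-5047882) = -1/5047882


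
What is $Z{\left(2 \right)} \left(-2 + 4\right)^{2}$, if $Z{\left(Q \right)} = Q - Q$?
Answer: $0$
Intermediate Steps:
$Z{\left(Q \right)} = 0$
$Z{\left(2 \right)} \left(-2 + 4\right)^{2} = 0 \left(-2 + 4\right)^{2} = 0 \cdot 2^{2} = 0 \cdot 4 = 0$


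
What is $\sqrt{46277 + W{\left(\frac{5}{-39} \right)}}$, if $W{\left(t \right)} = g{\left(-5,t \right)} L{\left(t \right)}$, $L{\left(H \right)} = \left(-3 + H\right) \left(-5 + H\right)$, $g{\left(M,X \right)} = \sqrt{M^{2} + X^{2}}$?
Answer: $\frac{\sqrt{107059109157 + 4758000 \sqrt{1522}}}{1521} \approx 215.31$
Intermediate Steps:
$L{\left(H \right)} = \left(-5 + H\right) \left(-3 + H\right)$
$W{\left(t \right)} = \sqrt{25 + t^{2}} \left(15 + t^{2} - 8 t\right)$ ($W{\left(t \right)} = \sqrt{\left(-5\right)^{2} + t^{2}} \left(15 + t^{2} - 8 t\right) = \sqrt{25 + t^{2}} \left(15 + t^{2} - 8 t\right)$)
$\sqrt{46277 + W{\left(\frac{5}{-39} \right)}} = \sqrt{46277 + \sqrt{25 + \left(\frac{5}{-39}\right)^{2}} \left(15 + \left(\frac{5}{-39}\right)^{2} - 8 \frac{5}{-39}\right)} = \sqrt{46277 + \sqrt{25 + \left(5 \left(- \frac{1}{39}\right)\right)^{2}} \left(15 + \left(5 \left(- \frac{1}{39}\right)\right)^{2} - 8 \cdot 5 \left(- \frac{1}{39}\right)\right)} = \sqrt{46277 + \sqrt{25 + \left(- \frac{5}{39}\right)^{2}} \left(15 + \left(- \frac{5}{39}\right)^{2} - - \frac{40}{39}\right)} = \sqrt{46277 + \sqrt{25 + \frac{25}{1521}} \left(15 + \frac{25}{1521} + \frac{40}{39}\right)} = \sqrt{46277 + \sqrt{\frac{38050}{1521}} \cdot \frac{24400}{1521}} = \sqrt{46277 + \frac{5 \sqrt{1522}}{39} \cdot \frac{24400}{1521}} = \sqrt{46277 + \frac{122000 \sqrt{1522}}{59319}}$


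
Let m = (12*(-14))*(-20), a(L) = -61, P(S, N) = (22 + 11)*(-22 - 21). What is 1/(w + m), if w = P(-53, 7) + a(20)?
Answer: 1/1880 ≈ 0.00053191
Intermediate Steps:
P(S, N) = -1419 (P(S, N) = 33*(-43) = -1419)
m = 3360 (m = -168*(-20) = 3360)
w = -1480 (w = -1419 - 61 = -1480)
1/(w + m) = 1/(-1480 + 3360) = 1/1880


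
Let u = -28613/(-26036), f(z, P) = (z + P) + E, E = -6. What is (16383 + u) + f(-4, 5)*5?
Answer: 425925501/26036 ≈ 16359.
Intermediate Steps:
f(z, P) = -6 + P + z (f(z, P) = (z + P) - 6 = (P + z) - 6 = -6 + P + z)
u = 28613/26036 (u = -28613*(-1/26036) = 28613/26036 ≈ 1.0990)
(16383 + u) + f(-4, 5)*5 = (16383 + 28613/26036) + (-6 + 5 - 4)*5 = 426576401/26036 - 5*5 = 426576401/26036 - 25 = 425925501/26036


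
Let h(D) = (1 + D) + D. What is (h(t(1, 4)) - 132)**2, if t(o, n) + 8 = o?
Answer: 21025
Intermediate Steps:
t(o, n) = -8 + o
h(D) = 1 + 2*D
(h(t(1, 4)) - 132)**2 = ((1 + 2*(-8 + 1)) - 132)**2 = ((1 + 2*(-7)) - 132)**2 = ((1 - 14) - 132)**2 = (-13 - 132)**2 = (-145)**2 = 21025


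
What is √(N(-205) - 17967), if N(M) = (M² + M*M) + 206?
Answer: √66289 ≈ 257.47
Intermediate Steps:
N(M) = 206 + 2*M² (N(M) = (M² + M²) + 206 = 2*M² + 206 = 206 + 2*M²)
√(N(-205) - 17967) = √((206 + 2*(-205)²) - 17967) = √((206 + 2*42025) - 17967) = √((206 + 84050) - 17967) = √(84256 - 17967) = √66289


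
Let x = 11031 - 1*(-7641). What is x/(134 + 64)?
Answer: 3112/33 ≈ 94.303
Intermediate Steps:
x = 18672 (x = 11031 + 7641 = 18672)
x/(134 + 64) = 18672/(134 + 64) = 18672/198 = 18672*(1/198) = 3112/33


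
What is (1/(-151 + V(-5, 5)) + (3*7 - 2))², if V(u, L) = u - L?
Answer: 9351364/25921 ≈ 360.76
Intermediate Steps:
(1/(-151 + V(-5, 5)) + (3*7 - 2))² = (1/(-151 + (-5 - 1*5)) + (3*7 - 2))² = (1/(-151 + (-5 - 5)) + (21 - 2))² = (1/(-151 - 10) + 19)² = (1/(-161) + 19)² = (-1/161 + 19)² = (3058/161)² = 9351364/25921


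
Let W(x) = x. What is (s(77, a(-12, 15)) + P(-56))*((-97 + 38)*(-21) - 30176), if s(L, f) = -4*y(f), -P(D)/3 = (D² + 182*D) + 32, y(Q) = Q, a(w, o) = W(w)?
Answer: -611149440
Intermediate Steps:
a(w, o) = w
P(D) = -96 - 546*D - 3*D² (P(D) = -3*((D² + 182*D) + 32) = -3*(32 + D² + 182*D) = -96 - 546*D - 3*D²)
s(L, f) = -4*f
(s(77, a(-12, 15)) + P(-56))*((-97 + 38)*(-21) - 30176) = (-4*(-12) + (-96 - 546*(-56) - 3*(-56)²))*((-97 + 38)*(-21) - 30176) = (48 + (-96 + 30576 - 3*3136))*(-59*(-21) - 30176) = (48 + (-96 + 30576 - 9408))*(1239 - 30176) = (48 + 21072)*(-28937) = 21120*(-28937) = -611149440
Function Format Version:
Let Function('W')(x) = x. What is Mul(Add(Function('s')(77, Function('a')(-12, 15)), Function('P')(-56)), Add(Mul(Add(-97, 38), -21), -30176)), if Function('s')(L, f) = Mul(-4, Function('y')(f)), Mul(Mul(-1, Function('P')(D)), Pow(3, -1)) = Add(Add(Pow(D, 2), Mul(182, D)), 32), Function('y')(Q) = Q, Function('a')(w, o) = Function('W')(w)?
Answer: -611149440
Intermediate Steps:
Function('a')(w, o) = w
Function('P')(D) = Add(-96, Mul(-546, D), Mul(-3, Pow(D, 2))) (Function('P')(D) = Mul(-3, Add(Add(Pow(D, 2), Mul(182, D)), 32)) = Mul(-3, Add(32, Pow(D, 2), Mul(182, D))) = Add(-96, Mul(-546, D), Mul(-3, Pow(D, 2))))
Function('s')(L, f) = Mul(-4, f)
Mul(Add(Function('s')(77, Function('a')(-12, 15)), Function('P')(-56)), Add(Mul(Add(-97, 38), -21), -30176)) = Mul(Add(Mul(-4, -12), Add(-96, Mul(-546, -56), Mul(-3, Pow(-56, 2)))), Add(Mul(Add(-97, 38), -21), -30176)) = Mul(Add(48, Add(-96, 30576, Mul(-3, 3136))), Add(Mul(-59, -21), -30176)) = Mul(Add(48, Add(-96, 30576, -9408)), Add(1239, -30176)) = Mul(Add(48, 21072), -28937) = Mul(21120, -28937) = -611149440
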